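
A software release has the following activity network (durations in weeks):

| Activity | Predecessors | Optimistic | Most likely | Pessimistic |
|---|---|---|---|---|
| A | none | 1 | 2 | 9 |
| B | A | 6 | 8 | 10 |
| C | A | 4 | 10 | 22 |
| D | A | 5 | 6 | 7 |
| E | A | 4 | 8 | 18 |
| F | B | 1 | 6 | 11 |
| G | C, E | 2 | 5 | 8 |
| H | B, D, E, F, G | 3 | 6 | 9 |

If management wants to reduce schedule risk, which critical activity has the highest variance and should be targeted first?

C

te_A = (1 + 4·2 + 9)/6 = 18/6 = 3; σ²_A = ((9−1)/6)² = 1.778
te_B = (6 + 4·8 + 10)/6 = 48/6 = 8; σ²_B = ((10−6)/6)² = 0.444
te_C = (4 + 4·10 + 22)/6 = 66/6 = 11; σ²_C = ((22−4)/6)² = 9.000
te_D = (5 + 4·6 + 7)/6 = 36/6 = 6; σ²_D = ((7−5)/6)² = 0.111
te_E = (4 + 4·8 + 18)/6 = 54/6 = 9; σ²_E = ((18−4)/6)² = 5.444
te_F = (1 + 4·6 + 11)/6 = 36/6 = 6; σ²_F = ((11−1)/6)² = 2.778
te_G = (2 + 4·5 + 8)/6 = 30/6 = 5; σ²_G = ((8−2)/6)² = 1.000
te_H = (3 + 4·6 + 9)/6 = 36/6 = 6; σ²_H = ((9−3)/6)² = 1.000

Forward pass:
ES_A = 0; EF_A = 3
ES_B = 3; EF_B = 3+8 = 11
ES_C = 3; EF_C = 3+11 = 14
ES_D = 3; EF_D = 3+6 = 9
ES_E = 3; EF_E = 3+9 = 12
ES_F = 11; EF_F = 11+6 = 17
ES_G = max(EF_C=14, EF_E=12) = 14; EF_G = 14+5 = 19
ES_H = max(EF_B=11, EF_D=9, EF_E=12, EF_F=17, EF_G=19) = 19; EF_H = 19+6 = 25
Expected project duration μ = 25 weeks. Critical path: A → C → G → H.

Variances on critical path: σ²_A=1.778, σ²_C=9.000, σ²_G=1.000, σ²_H=1.000.
Largest is σ²_C = 9.000.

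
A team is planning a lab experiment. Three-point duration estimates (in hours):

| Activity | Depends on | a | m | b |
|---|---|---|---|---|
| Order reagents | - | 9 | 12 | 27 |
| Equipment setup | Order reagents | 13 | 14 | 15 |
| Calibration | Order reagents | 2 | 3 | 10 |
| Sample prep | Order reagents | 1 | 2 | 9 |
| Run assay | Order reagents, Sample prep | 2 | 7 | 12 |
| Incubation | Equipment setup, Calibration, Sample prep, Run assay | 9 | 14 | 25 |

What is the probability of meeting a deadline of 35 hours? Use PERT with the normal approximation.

0.024

te_Order reagents = (9 + 4·12 + 27)/6 = 84/6 = 14; σ²_Order reagents = ((27−9)/6)² = 9.000
te_Equipment setup = (13 + 4·14 + 15)/6 = 84/6 = 14; σ²_Equipment setup = ((15−13)/6)² = 0.111
te_Calibration = (2 + 4·3 + 10)/6 = 24/6 = 4; σ²_Calibration = ((10−2)/6)² = 1.778
te_Sample prep = (1 + 4·2 + 9)/6 = 18/6 = 3; σ²_Sample prep = ((9−1)/6)² = 1.778
te_Run assay = (2 + 4·7 + 12)/6 = 42/6 = 7; σ²_Run assay = ((12−2)/6)² = 2.778
te_Incubation = (9 + 4·14 + 25)/6 = 90/6 = 15; σ²_Incubation = ((25−9)/6)² = 7.111

Forward pass:
ES_Order reagents = 0; EF_Order reagents = 14
ES_Equipment setup = 14; EF_Equipment setup = 14+14 = 28
ES_Calibration = 14; EF_Calibration = 14+4 = 18
ES_Sample prep = 14; EF_Sample prep = 14+3 = 17
ES_Run assay = max(EF_Order reagents=14, EF_Sample prep=17) = 17; EF_Run assay = 17+7 = 24
ES_Incubation = max(EF_Equipment setup=28, EF_Calibration=18, EF_Sample prep=17, EF_Run assay=24) = 28; EF_Incubation = 28+15 = 43
Expected project duration μ = 43 hours. Critical path: Order reagents → Equipment setup → Incubation.

Variance along critical path = 9.000 + 0.111 + 7.111 = 16.222; σ = √16.222 = 4.028 hours.
Z = (35 − 43) / 4.028 = -1.986
P(T ≤ 35) = Φ(-1.986) ≈ 0.024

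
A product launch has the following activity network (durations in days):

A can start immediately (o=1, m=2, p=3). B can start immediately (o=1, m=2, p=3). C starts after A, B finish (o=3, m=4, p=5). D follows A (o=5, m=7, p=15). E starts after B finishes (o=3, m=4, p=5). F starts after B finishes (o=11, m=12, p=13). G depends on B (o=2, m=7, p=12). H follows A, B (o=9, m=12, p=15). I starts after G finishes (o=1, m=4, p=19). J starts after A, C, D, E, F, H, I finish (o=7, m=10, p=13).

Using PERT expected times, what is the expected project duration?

te_A = (1 + 4·2 + 3)/6 = 12/6 = 2
te_B = (1 + 4·2 + 3)/6 = 12/6 = 2
te_C = (3 + 4·4 + 5)/6 = 24/6 = 4
te_D = (5 + 4·7 + 15)/6 = 48/6 = 8
te_E = (3 + 4·4 + 5)/6 = 24/6 = 4
te_F = (11 + 4·12 + 13)/6 = 72/6 = 12
te_G = (2 + 4·7 + 12)/6 = 42/6 = 7
te_H = (9 + 4·12 + 15)/6 = 72/6 = 12
te_I = (1 + 4·4 + 19)/6 = 36/6 = 6
te_J = (7 + 4·10 + 13)/6 = 60/6 = 10

Forward pass:
ES_A = 0; EF_A = 2
ES_B = 0; EF_B = 2
ES_C = max(EF_A=2, EF_B=2) = 2; EF_C = 2+4 = 6
ES_D = 2; EF_D = 2+8 = 10
ES_E = 2; EF_E = 2+4 = 6
ES_F = 2; EF_F = 2+12 = 14
ES_G = 2; EF_G = 2+7 = 9
ES_H = max(EF_A=2, EF_B=2) = 2; EF_H = 2+12 = 14
ES_I = 9; EF_I = 9+6 = 15
ES_J = max(EF_A=2, EF_C=6, EF_D=10, EF_E=6, EF_F=14, EF_H=14, EF_I=15) = 15; EF_J = 15+10 = 25
Expected project duration μ = 25 days. Critical path: B → G → I → J.

25 days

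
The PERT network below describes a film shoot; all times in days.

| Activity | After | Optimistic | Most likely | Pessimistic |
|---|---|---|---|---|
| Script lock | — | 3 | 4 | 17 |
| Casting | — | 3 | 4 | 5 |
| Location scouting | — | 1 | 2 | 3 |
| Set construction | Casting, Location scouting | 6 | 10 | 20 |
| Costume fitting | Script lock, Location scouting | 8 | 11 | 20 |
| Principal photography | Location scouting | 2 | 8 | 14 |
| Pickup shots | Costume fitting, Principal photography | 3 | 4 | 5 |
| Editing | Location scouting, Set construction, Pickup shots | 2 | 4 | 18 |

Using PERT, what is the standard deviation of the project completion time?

4.08 days

te_Script lock = (3 + 4·4 + 17)/6 = 36/6 = 6; σ²_Script lock = ((17−3)/6)² = 5.444
te_Casting = (3 + 4·4 + 5)/6 = 24/6 = 4; σ²_Casting = ((5−3)/6)² = 0.111
te_Location scouting = (1 + 4·2 + 3)/6 = 12/6 = 2; σ²_Location scouting = ((3−1)/6)² = 0.111
te_Set construction = (6 + 4·10 + 20)/6 = 66/6 = 11; σ²_Set construction = ((20−6)/6)² = 5.444
te_Costume fitting = (8 + 4·11 + 20)/6 = 72/6 = 12; σ²_Costume fitting = ((20−8)/6)² = 4.000
te_Principal photography = (2 + 4·8 + 14)/6 = 48/6 = 8; σ²_Principal photography = ((14−2)/6)² = 4.000
te_Pickup shots = (3 + 4·4 + 5)/6 = 24/6 = 4; σ²_Pickup shots = ((5−3)/6)² = 0.111
te_Editing = (2 + 4·4 + 18)/6 = 36/6 = 6; σ²_Editing = ((18−2)/6)² = 7.111

Forward pass:
ES_Script lock = 0; EF_Script lock = 6
ES_Casting = 0; EF_Casting = 4
ES_Location scouting = 0; EF_Location scouting = 2
ES_Set construction = max(EF_Casting=4, EF_Location scouting=2) = 4; EF_Set construction = 4+11 = 15
ES_Costume fitting = max(EF_Script lock=6, EF_Location scouting=2) = 6; EF_Costume fitting = 6+12 = 18
ES_Principal photography = 2; EF_Principal photography = 2+8 = 10
ES_Pickup shots = max(EF_Costume fitting=18, EF_Principal photography=10) = 18; EF_Pickup shots = 18+4 = 22
ES_Editing = max(EF_Location scouting=2, EF_Set construction=15, EF_Pickup shots=22) = 22; EF_Editing = 22+6 = 28
Expected project duration μ = 28 days. Critical path: Script lock → Costume fitting → Pickup shots → Editing.

Variance along critical path = 5.444 + 4.000 + 0.111 + 7.111 = 16.667
σ = √16.667 = 4.082 days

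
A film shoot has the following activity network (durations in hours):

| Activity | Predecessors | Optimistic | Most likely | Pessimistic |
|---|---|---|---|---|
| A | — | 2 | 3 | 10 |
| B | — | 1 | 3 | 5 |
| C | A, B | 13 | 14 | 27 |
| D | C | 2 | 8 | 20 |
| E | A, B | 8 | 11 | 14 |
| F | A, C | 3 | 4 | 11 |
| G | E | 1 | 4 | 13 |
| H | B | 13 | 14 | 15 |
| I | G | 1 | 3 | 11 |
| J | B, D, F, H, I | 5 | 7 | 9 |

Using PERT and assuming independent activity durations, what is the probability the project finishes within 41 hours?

te_A = (2 + 4·3 + 10)/6 = 24/6 = 4; σ²_A = ((10−2)/6)² = 1.778
te_B = (1 + 4·3 + 5)/6 = 18/6 = 3; σ²_B = ((5−1)/6)² = 0.444
te_C = (13 + 4·14 + 27)/6 = 96/6 = 16; σ²_C = ((27−13)/6)² = 5.444
te_D = (2 + 4·8 + 20)/6 = 54/6 = 9; σ²_D = ((20−2)/6)² = 9.000
te_E = (8 + 4·11 + 14)/6 = 66/6 = 11; σ²_E = ((14−8)/6)² = 1.000
te_F = (3 + 4·4 + 11)/6 = 30/6 = 5; σ²_F = ((11−3)/6)² = 1.778
te_G = (1 + 4·4 + 13)/6 = 30/6 = 5; σ²_G = ((13−1)/6)² = 4.000
te_H = (13 + 4·14 + 15)/6 = 84/6 = 14; σ²_H = ((15−13)/6)² = 0.111
te_I = (1 + 4·3 + 11)/6 = 24/6 = 4; σ²_I = ((11−1)/6)² = 2.778
te_J = (5 + 4·7 + 9)/6 = 42/6 = 7; σ²_J = ((9−5)/6)² = 0.444

Forward pass:
ES_A = 0; EF_A = 4
ES_B = 0; EF_B = 3
ES_C = max(EF_A=4, EF_B=3) = 4; EF_C = 4+16 = 20
ES_D = 20; EF_D = 20+9 = 29
ES_E = max(EF_A=4, EF_B=3) = 4; EF_E = 4+11 = 15
ES_F = max(EF_A=4, EF_C=20) = 20; EF_F = 20+5 = 25
ES_G = 15; EF_G = 15+5 = 20
ES_H = 3; EF_H = 3+14 = 17
ES_I = 20; EF_I = 20+4 = 24
ES_J = max(EF_B=3, EF_D=29, EF_F=25, EF_H=17, EF_I=24) = 29; EF_J = 29+7 = 36
Expected project duration μ = 36 hours. Critical path: A → C → D → J.

Variance along critical path = 1.778 + 5.444 + 9.000 + 0.444 = 16.667; σ = √16.667 = 4.082 hours.
Z = (41 − 36) / 4.082 = 1.225
P(T ≤ 41) = Φ(1.225) ≈ 0.890

0.890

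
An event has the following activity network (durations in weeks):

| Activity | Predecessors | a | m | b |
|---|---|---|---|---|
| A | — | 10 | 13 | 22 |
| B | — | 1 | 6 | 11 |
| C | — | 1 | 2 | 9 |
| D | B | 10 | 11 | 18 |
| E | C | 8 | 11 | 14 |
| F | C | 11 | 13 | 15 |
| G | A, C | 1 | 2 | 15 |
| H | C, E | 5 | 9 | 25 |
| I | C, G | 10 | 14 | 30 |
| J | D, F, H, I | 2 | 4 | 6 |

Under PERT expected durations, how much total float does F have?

te_A = (10 + 4·13 + 22)/6 = 84/6 = 14
te_B = (1 + 4·6 + 11)/6 = 36/6 = 6
te_C = (1 + 4·2 + 9)/6 = 18/6 = 3
te_D = (10 + 4·11 + 18)/6 = 72/6 = 12
te_E = (8 + 4·11 + 14)/6 = 66/6 = 11
te_F = (11 + 4·13 + 15)/6 = 78/6 = 13
te_G = (1 + 4·2 + 15)/6 = 24/6 = 4
te_H = (5 + 4·9 + 25)/6 = 66/6 = 11
te_I = (10 + 4·14 + 30)/6 = 96/6 = 16
te_J = (2 + 4·4 + 6)/6 = 24/6 = 4

Forward pass:
ES_A = 0; EF_A = 14
ES_B = 0; EF_B = 6
ES_C = 0; EF_C = 3
ES_D = 6; EF_D = 6+12 = 18
ES_E = 3; EF_E = 3+11 = 14
ES_F = 3; EF_F = 3+13 = 16
ES_G = max(EF_A=14, EF_C=3) = 14; EF_G = 14+4 = 18
ES_H = max(EF_C=3, EF_E=14) = 14; EF_H = 14+11 = 25
ES_I = max(EF_C=3, EF_G=18) = 18; EF_I = 18+16 = 34
ES_J = max(EF_D=18, EF_F=16, EF_H=25, EF_I=34) = 34; EF_J = 34+4 = 38
Expected project duration μ = 38 weeks. Critical path: A → G → I → J.

Backward pass:
LF_J = 38; LS_J = 38−4 = 34
LF_I = LS_J = 34; LS_I = 34−16 = 18
LF_H = LS_J = 34; LS_H = 34−11 = 23
LF_G = LS_I = 18; LS_G = 18−4 = 14
LF_F = LS_J = 34; LS_F = 34−13 = 21
LF_E = LS_H = 23; LS_E = 23−11 = 12
LF_D = LS_J = 34; LS_D = 34−12 = 22
LF_C = min(LS_E=12, LS_F=21, LS_G=14, LS_H=23, LS_I=18) = 12; LS_C = 12−3 = 9
LF_B = LS_D = 22; LS_B = 22−6 = 16
LF_A = LS_G = 14; LS_A = 14−14 = 0
Slack_F = LS_F − ES_F = 21 − 3 = 18

18 weeks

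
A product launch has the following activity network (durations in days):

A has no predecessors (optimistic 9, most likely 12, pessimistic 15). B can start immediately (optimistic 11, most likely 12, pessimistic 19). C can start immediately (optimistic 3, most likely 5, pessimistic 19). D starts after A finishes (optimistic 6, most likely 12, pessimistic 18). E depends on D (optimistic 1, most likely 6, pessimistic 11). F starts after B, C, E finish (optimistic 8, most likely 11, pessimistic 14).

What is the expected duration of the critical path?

te_A = (9 + 4·12 + 15)/6 = 72/6 = 12
te_B = (11 + 4·12 + 19)/6 = 78/6 = 13
te_C = (3 + 4·5 + 19)/6 = 42/6 = 7
te_D = (6 + 4·12 + 18)/6 = 72/6 = 12
te_E = (1 + 4·6 + 11)/6 = 36/6 = 6
te_F = (8 + 4·11 + 14)/6 = 66/6 = 11

Forward pass:
ES_A = 0; EF_A = 12
ES_B = 0; EF_B = 13
ES_C = 0; EF_C = 7
ES_D = 12; EF_D = 12+12 = 24
ES_E = 24; EF_E = 24+6 = 30
ES_F = max(EF_B=13, EF_C=7, EF_E=30) = 30; EF_F = 30+11 = 41
Expected project duration μ = 41 days. Critical path: A → D → E → F.

41 days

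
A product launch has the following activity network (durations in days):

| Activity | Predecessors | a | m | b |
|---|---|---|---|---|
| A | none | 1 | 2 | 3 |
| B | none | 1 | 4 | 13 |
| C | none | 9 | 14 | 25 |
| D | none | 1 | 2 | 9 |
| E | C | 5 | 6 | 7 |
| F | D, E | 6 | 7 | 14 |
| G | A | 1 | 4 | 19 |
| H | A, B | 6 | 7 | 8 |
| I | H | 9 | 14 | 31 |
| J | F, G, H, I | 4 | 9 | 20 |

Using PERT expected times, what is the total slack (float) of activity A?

te_A = (1 + 4·2 + 3)/6 = 12/6 = 2
te_B = (1 + 4·4 + 13)/6 = 30/6 = 5
te_C = (9 + 4·14 + 25)/6 = 90/6 = 15
te_D = (1 + 4·2 + 9)/6 = 18/6 = 3
te_E = (5 + 4·6 + 7)/6 = 36/6 = 6
te_F = (6 + 4·7 + 14)/6 = 48/6 = 8
te_G = (1 + 4·4 + 19)/6 = 36/6 = 6
te_H = (6 + 4·7 + 8)/6 = 42/6 = 7
te_I = (9 + 4·14 + 31)/6 = 96/6 = 16
te_J = (4 + 4·9 + 20)/6 = 60/6 = 10

Forward pass:
ES_A = 0; EF_A = 2
ES_B = 0; EF_B = 5
ES_C = 0; EF_C = 15
ES_D = 0; EF_D = 3
ES_E = 15; EF_E = 15+6 = 21
ES_F = max(EF_D=3, EF_E=21) = 21; EF_F = 21+8 = 29
ES_G = 2; EF_G = 2+6 = 8
ES_H = max(EF_A=2, EF_B=5) = 5; EF_H = 5+7 = 12
ES_I = 12; EF_I = 12+16 = 28
ES_J = max(EF_F=29, EF_G=8, EF_H=12, EF_I=28) = 29; EF_J = 29+10 = 39
Expected project duration μ = 39 days. Critical path: C → E → F → J.

Backward pass:
LF_J = 39; LS_J = 39−10 = 29
LF_I = LS_J = 29; LS_I = 29−16 = 13
LF_H = min(LS_I=13, LS_J=29) = 13; LS_H = 13−7 = 6
LF_G = LS_J = 29; LS_G = 29−6 = 23
LF_F = LS_J = 29; LS_F = 29−8 = 21
LF_E = LS_F = 21; LS_E = 21−6 = 15
LF_D = LS_F = 21; LS_D = 21−3 = 18
LF_C = LS_E = 15; LS_C = 15−15 = 0
LF_B = LS_H = 6; LS_B = 6−5 = 1
LF_A = min(LS_G=23, LS_H=6) = 6; LS_A = 6−2 = 4
Slack_A = LS_A − ES_A = 4 − 0 = 4

4 days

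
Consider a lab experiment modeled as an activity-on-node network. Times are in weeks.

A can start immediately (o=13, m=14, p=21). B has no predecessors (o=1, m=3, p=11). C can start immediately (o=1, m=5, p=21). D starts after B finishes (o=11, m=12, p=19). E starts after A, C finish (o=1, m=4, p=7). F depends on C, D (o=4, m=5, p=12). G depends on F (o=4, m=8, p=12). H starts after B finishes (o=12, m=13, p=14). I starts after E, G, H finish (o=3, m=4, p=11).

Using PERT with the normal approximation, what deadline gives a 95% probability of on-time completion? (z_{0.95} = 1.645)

41.2 weeks

te_A = (13 + 4·14 + 21)/6 = 90/6 = 15; σ²_A = ((21−13)/6)² = 1.778
te_B = (1 + 4·3 + 11)/6 = 24/6 = 4; σ²_B = ((11−1)/6)² = 2.778
te_C = (1 + 4·5 + 21)/6 = 42/6 = 7; σ²_C = ((21−1)/6)² = 11.111
te_D = (11 + 4·12 + 19)/6 = 78/6 = 13; σ²_D = ((19−11)/6)² = 1.778
te_E = (1 + 4·4 + 7)/6 = 24/6 = 4; σ²_E = ((7−1)/6)² = 1.000
te_F = (4 + 4·5 + 12)/6 = 36/6 = 6; σ²_F = ((12−4)/6)² = 1.778
te_G = (4 + 4·8 + 12)/6 = 48/6 = 8; σ²_G = ((12−4)/6)² = 1.778
te_H = (12 + 4·13 + 14)/6 = 78/6 = 13; σ²_H = ((14−12)/6)² = 0.111
te_I = (3 + 4·4 + 11)/6 = 30/6 = 5; σ²_I = ((11−3)/6)² = 1.778

Forward pass:
ES_A = 0; EF_A = 15
ES_B = 0; EF_B = 4
ES_C = 0; EF_C = 7
ES_D = 4; EF_D = 4+13 = 17
ES_E = max(EF_A=15, EF_C=7) = 15; EF_E = 15+4 = 19
ES_F = max(EF_C=7, EF_D=17) = 17; EF_F = 17+6 = 23
ES_G = 23; EF_G = 23+8 = 31
ES_H = 4; EF_H = 4+13 = 17
ES_I = max(EF_E=19, EF_G=31, EF_H=17) = 31; EF_I = 31+5 = 36
Expected project duration μ = 36 weeks. Critical path: B → D → F → G → I.

Variance along critical path = 2.778 + 1.778 + 1.778 + 1.778 + 1.778 = 9.889; σ = 3.145 weeks.
D = μ + z·σ = 36 + 1.645·3.145 = 41.2 weeks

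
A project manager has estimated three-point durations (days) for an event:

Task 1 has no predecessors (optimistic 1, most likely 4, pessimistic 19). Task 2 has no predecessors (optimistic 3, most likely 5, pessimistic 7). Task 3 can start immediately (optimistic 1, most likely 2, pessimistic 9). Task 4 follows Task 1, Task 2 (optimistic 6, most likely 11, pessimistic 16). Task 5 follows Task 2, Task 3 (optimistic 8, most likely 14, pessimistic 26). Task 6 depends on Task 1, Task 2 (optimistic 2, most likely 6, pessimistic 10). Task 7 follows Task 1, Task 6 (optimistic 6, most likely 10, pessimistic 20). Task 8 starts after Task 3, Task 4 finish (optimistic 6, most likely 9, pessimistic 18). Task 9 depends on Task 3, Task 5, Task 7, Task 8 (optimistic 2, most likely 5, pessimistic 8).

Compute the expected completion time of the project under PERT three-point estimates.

32 days

te_Task 1 = (1 + 4·4 + 19)/6 = 36/6 = 6
te_Task 2 = (3 + 4·5 + 7)/6 = 30/6 = 5
te_Task 3 = (1 + 4·2 + 9)/6 = 18/6 = 3
te_Task 4 = (6 + 4·11 + 16)/6 = 66/6 = 11
te_Task 5 = (8 + 4·14 + 26)/6 = 90/6 = 15
te_Task 6 = (2 + 4·6 + 10)/6 = 36/6 = 6
te_Task 7 = (6 + 4·10 + 20)/6 = 66/6 = 11
te_Task 8 = (6 + 4·9 + 18)/6 = 60/6 = 10
te_Task 9 = (2 + 4·5 + 8)/6 = 30/6 = 5

Forward pass:
ES_Task 1 = 0; EF_Task 1 = 6
ES_Task 2 = 0; EF_Task 2 = 5
ES_Task 3 = 0; EF_Task 3 = 3
ES_Task 4 = max(EF_Task 1=6, EF_Task 2=5) = 6; EF_Task 4 = 6+11 = 17
ES_Task 5 = max(EF_Task 2=5, EF_Task 3=3) = 5; EF_Task 5 = 5+15 = 20
ES_Task 6 = max(EF_Task 1=6, EF_Task 2=5) = 6; EF_Task 6 = 6+6 = 12
ES_Task 7 = max(EF_Task 1=6, EF_Task 6=12) = 12; EF_Task 7 = 12+11 = 23
ES_Task 8 = max(EF_Task 3=3, EF_Task 4=17) = 17; EF_Task 8 = 17+10 = 27
ES_Task 9 = max(EF_Task 3=3, EF_Task 5=20, EF_Task 7=23, EF_Task 8=27) = 27; EF_Task 9 = 27+5 = 32
Expected project duration μ = 32 days. Critical path: Task 1 → Task 4 → Task 8 → Task 9.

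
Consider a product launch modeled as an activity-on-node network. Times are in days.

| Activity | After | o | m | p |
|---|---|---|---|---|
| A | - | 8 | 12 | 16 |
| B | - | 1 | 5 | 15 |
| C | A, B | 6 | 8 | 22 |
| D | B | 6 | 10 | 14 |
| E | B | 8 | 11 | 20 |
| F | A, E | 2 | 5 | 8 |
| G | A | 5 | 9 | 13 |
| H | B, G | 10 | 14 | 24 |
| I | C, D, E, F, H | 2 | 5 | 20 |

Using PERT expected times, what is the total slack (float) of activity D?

20 days

te_A = (8 + 4·12 + 16)/6 = 72/6 = 12
te_B = (1 + 4·5 + 15)/6 = 36/6 = 6
te_C = (6 + 4·8 + 22)/6 = 60/6 = 10
te_D = (6 + 4·10 + 14)/6 = 60/6 = 10
te_E = (8 + 4·11 + 20)/6 = 72/6 = 12
te_F = (2 + 4·5 + 8)/6 = 30/6 = 5
te_G = (5 + 4·9 + 13)/6 = 54/6 = 9
te_H = (10 + 4·14 + 24)/6 = 90/6 = 15
te_I = (2 + 4·5 + 20)/6 = 42/6 = 7

Forward pass:
ES_A = 0; EF_A = 12
ES_B = 0; EF_B = 6
ES_C = max(EF_A=12, EF_B=6) = 12; EF_C = 12+10 = 22
ES_D = 6; EF_D = 6+10 = 16
ES_E = 6; EF_E = 6+12 = 18
ES_F = max(EF_A=12, EF_E=18) = 18; EF_F = 18+5 = 23
ES_G = 12; EF_G = 12+9 = 21
ES_H = max(EF_B=6, EF_G=21) = 21; EF_H = 21+15 = 36
ES_I = max(EF_C=22, EF_D=16, EF_E=18, EF_F=23, EF_H=36) = 36; EF_I = 36+7 = 43
Expected project duration μ = 43 days. Critical path: A → G → H → I.

Backward pass:
LF_I = 43; LS_I = 43−7 = 36
LF_H = LS_I = 36; LS_H = 36−15 = 21
LF_G = LS_H = 21; LS_G = 21−9 = 12
LF_F = LS_I = 36; LS_F = 36−5 = 31
LF_E = min(LS_F=31, LS_I=36) = 31; LS_E = 31−12 = 19
LF_D = LS_I = 36; LS_D = 36−10 = 26
LF_C = LS_I = 36; LS_C = 36−10 = 26
LF_B = min(LS_C=26, LS_D=26, LS_E=19, LS_H=21) = 19; LS_B = 19−6 = 13
LF_A = min(LS_C=26, LS_F=31, LS_G=12) = 12; LS_A = 12−12 = 0
Slack_D = LS_D − ES_D = 26 − 6 = 20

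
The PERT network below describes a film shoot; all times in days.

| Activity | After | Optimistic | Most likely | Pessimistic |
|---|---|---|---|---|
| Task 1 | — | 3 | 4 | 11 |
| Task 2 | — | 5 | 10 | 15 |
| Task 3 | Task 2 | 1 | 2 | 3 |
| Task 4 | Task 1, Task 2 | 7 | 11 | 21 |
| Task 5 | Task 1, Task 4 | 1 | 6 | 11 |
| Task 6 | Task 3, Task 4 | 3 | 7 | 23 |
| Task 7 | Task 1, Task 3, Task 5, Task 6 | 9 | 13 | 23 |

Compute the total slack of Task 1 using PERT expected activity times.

te_Task 1 = (3 + 4·4 + 11)/6 = 30/6 = 5
te_Task 2 = (5 + 4·10 + 15)/6 = 60/6 = 10
te_Task 3 = (1 + 4·2 + 3)/6 = 12/6 = 2
te_Task 4 = (7 + 4·11 + 21)/6 = 72/6 = 12
te_Task 5 = (1 + 4·6 + 11)/6 = 36/6 = 6
te_Task 6 = (3 + 4·7 + 23)/6 = 54/6 = 9
te_Task 7 = (9 + 4·13 + 23)/6 = 84/6 = 14

Forward pass:
ES_Task 1 = 0; EF_Task 1 = 5
ES_Task 2 = 0; EF_Task 2 = 10
ES_Task 3 = 10; EF_Task 3 = 10+2 = 12
ES_Task 4 = max(EF_Task 1=5, EF_Task 2=10) = 10; EF_Task 4 = 10+12 = 22
ES_Task 5 = max(EF_Task 1=5, EF_Task 4=22) = 22; EF_Task 5 = 22+6 = 28
ES_Task 6 = max(EF_Task 3=12, EF_Task 4=22) = 22; EF_Task 6 = 22+9 = 31
ES_Task 7 = max(EF_Task 1=5, EF_Task 3=12, EF_Task 5=28, EF_Task 6=31) = 31; EF_Task 7 = 31+14 = 45
Expected project duration μ = 45 days. Critical path: Task 2 → Task 4 → Task 6 → Task 7.

Backward pass:
LF_Task 7 = 45; LS_Task 7 = 45−14 = 31
LF_Task 6 = LS_Task 7 = 31; LS_Task 6 = 31−9 = 22
LF_Task 5 = LS_Task 7 = 31; LS_Task 5 = 31−6 = 25
LF_Task 4 = min(LS_Task 5=25, LS_Task 6=22) = 22; LS_Task 4 = 22−12 = 10
LF_Task 3 = min(LS_Task 6=22, LS_Task 7=31) = 22; LS_Task 3 = 22−2 = 20
LF_Task 2 = min(LS_Task 3=20, LS_Task 4=10) = 10; LS_Task 2 = 10−10 = 0
LF_Task 1 = min(LS_Task 4=10, LS_Task 5=25, LS_Task 7=31) = 10; LS_Task 1 = 10−5 = 5
Slack_Task 1 = LS_Task 1 − ES_Task 1 = 5 − 0 = 5

5 days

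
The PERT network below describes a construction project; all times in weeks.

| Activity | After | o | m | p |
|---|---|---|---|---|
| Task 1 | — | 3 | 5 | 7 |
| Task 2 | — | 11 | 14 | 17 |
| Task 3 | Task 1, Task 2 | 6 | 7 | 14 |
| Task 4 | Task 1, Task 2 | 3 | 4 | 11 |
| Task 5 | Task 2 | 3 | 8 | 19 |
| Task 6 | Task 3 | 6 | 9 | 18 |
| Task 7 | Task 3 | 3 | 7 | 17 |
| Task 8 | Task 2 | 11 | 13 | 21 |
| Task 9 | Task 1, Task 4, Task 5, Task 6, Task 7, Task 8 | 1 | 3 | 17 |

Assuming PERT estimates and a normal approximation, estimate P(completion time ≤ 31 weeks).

te_Task 1 = (3 + 4·5 + 7)/6 = 30/6 = 5; σ²_Task 1 = ((7−3)/6)² = 0.444
te_Task 2 = (11 + 4·14 + 17)/6 = 84/6 = 14; σ²_Task 2 = ((17−11)/6)² = 1.000
te_Task 3 = (6 + 4·7 + 14)/6 = 48/6 = 8; σ²_Task 3 = ((14−6)/6)² = 1.778
te_Task 4 = (3 + 4·4 + 11)/6 = 30/6 = 5; σ²_Task 4 = ((11−3)/6)² = 1.778
te_Task 5 = (3 + 4·8 + 19)/6 = 54/6 = 9; σ²_Task 5 = ((19−3)/6)² = 7.111
te_Task 6 = (6 + 4·9 + 18)/6 = 60/6 = 10; σ²_Task 6 = ((18−6)/6)² = 4.000
te_Task 7 = (3 + 4·7 + 17)/6 = 48/6 = 8; σ²_Task 7 = ((17−3)/6)² = 5.444
te_Task 8 = (11 + 4·13 + 21)/6 = 84/6 = 14; σ²_Task 8 = ((21−11)/6)² = 2.778
te_Task 9 = (1 + 4·3 + 17)/6 = 30/6 = 5; σ²_Task 9 = ((17−1)/6)² = 7.111

Forward pass:
ES_Task 1 = 0; EF_Task 1 = 5
ES_Task 2 = 0; EF_Task 2 = 14
ES_Task 3 = max(EF_Task 1=5, EF_Task 2=14) = 14; EF_Task 3 = 14+8 = 22
ES_Task 4 = max(EF_Task 1=5, EF_Task 2=14) = 14; EF_Task 4 = 14+5 = 19
ES_Task 5 = 14; EF_Task 5 = 14+9 = 23
ES_Task 6 = 22; EF_Task 6 = 22+10 = 32
ES_Task 7 = 22; EF_Task 7 = 22+8 = 30
ES_Task 8 = 14; EF_Task 8 = 14+14 = 28
ES_Task 9 = max(EF_Task 1=5, EF_Task 4=19, EF_Task 5=23, EF_Task 6=32, EF_Task 7=30, EF_Task 8=28) = 32; EF_Task 9 = 32+5 = 37
Expected project duration μ = 37 weeks. Critical path: Task 2 → Task 3 → Task 6 → Task 9.

Variance along critical path = 1.000 + 1.778 + 4.000 + 7.111 = 13.889; σ = √13.889 = 3.727 weeks.
Z = (31 − 37) / 3.727 = -1.610
P(T ≤ 31) = Φ(-1.610) ≈ 0.054

0.054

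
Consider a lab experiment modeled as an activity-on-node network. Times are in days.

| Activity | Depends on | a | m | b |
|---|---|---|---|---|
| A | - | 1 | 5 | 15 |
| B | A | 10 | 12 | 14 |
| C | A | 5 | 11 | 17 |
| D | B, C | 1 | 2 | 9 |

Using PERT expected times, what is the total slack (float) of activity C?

1 days

te_A = (1 + 4·5 + 15)/6 = 36/6 = 6
te_B = (10 + 4·12 + 14)/6 = 72/6 = 12
te_C = (5 + 4·11 + 17)/6 = 66/6 = 11
te_D = (1 + 4·2 + 9)/6 = 18/6 = 3

Forward pass:
ES_A = 0; EF_A = 6
ES_B = 6; EF_B = 6+12 = 18
ES_C = 6; EF_C = 6+11 = 17
ES_D = max(EF_B=18, EF_C=17) = 18; EF_D = 18+3 = 21
Expected project duration μ = 21 days. Critical path: A → B → D.

Backward pass:
LF_D = 21; LS_D = 21−3 = 18
LF_C = LS_D = 18; LS_C = 18−11 = 7
LF_B = LS_D = 18; LS_B = 18−12 = 6
LF_A = min(LS_B=6, LS_C=7) = 6; LS_A = 6−6 = 0
Slack_C = LS_C − ES_C = 7 − 6 = 1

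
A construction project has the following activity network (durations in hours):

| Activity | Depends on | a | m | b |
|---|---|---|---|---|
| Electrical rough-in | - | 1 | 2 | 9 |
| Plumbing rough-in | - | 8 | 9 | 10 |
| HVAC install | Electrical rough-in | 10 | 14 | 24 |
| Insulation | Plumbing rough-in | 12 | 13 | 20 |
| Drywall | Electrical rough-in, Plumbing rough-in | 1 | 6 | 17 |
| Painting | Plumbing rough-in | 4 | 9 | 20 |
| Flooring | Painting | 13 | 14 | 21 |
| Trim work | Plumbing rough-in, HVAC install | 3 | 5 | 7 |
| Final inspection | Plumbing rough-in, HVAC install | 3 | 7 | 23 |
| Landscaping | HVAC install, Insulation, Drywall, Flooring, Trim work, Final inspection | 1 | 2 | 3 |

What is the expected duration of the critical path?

te_Electrical rough-in = (1 + 4·2 + 9)/6 = 18/6 = 3
te_Plumbing rough-in = (8 + 4·9 + 10)/6 = 54/6 = 9
te_HVAC install = (10 + 4·14 + 24)/6 = 90/6 = 15
te_Insulation = (12 + 4·13 + 20)/6 = 84/6 = 14
te_Drywall = (1 + 4·6 + 17)/6 = 42/6 = 7
te_Painting = (4 + 4·9 + 20)/6 = 60/6 = 10
te_Flooring = (13 + 4·14 + 21)/6 = 90/6 = 15
te_Trim work = (3 + 4·5 + 7)/6 = 30/6 = 5
te_Final inspection = (3 + 4·7 + 23)/6 = 54/6 = 9
te_Landscaping = (1 + 4·2 + 3)/6 = 12/6 = 2

Forward pass:
ES_Electrical rough-in = 0; EF_Electrical rough-in = 3
ES_Plumbing rough-in = 0; EF_Plumbing rough-in = 9
ES_HVAC install = 3; EF_HVAC install = 3+15 = 18
ES_Insulation = 9; EF_Insulation = 9+14 = 23
ES_Drywall = max(EF_Electrical rough-in=3, EF_Plumbing rough-in=9) = 9; EF_Drywall = 9+7 = 16
ES_Painting = 9; EF_Painting = 9+10 = 19
ES_Flooring = 19; EF_Flooring = 19+15 = 34
ES_Trim work = max(EF_Plumbing rough-in=9, EF_HVAC install=18) = 18; EF_Trim work = 18+5 = 23
ES_Final inspection = max(EF_Plumbing rough-in=9, EF_HVAC install=18) = 18; EF_Final inspection = 18+9 = 27
ES_Landscaping = max(EF_HVAC install=18, EF_Insulation=23, EF_Drywall=16, EF_Flooring=34, EF_Trim work=23, EF_Final inspection=27) = 34; EF_Landscaping = 34+2 = 36
Expected project duration μ = 36 hours. Critical path: Plumbing rough-in → Painting → Flooring → Landscaping.

36 hours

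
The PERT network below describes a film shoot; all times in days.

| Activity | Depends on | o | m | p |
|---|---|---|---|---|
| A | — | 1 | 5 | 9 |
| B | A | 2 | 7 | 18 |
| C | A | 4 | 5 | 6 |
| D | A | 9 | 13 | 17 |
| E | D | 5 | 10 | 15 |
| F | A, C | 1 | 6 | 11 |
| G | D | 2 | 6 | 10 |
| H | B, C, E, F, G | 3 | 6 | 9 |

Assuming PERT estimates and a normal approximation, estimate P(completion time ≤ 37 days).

0.866

te_A = (1 + 4·5 + 9)/6 = 30/6 = 5; σ²_A = ((9−1)/6)² = 1.778
te_B = (2 + 4·7 + 18)/6 = 48/6 = 8; σ²_B = ((18−2)/6)² = 7.111
te_C = (4 + 4·5 + 6)/6 = 30/6 = 5; σ²_C = ((6−4)/6)² = 0.111
te_D = (9 + 4·13 + 17)/6 = 78/6 = 13; σ²_D = ((17−9)/6)² = 1.778
te_E = (5 + 4·10 + 15)/6 = 60/6 = 10; σ²_E = ((15−5)/6)² = 2.778
te_F = (1 + 4·6 + 11)/6 = 36/6 = 6; σ²_F = ((11−1)/6)² = 2.778
te_G = (2 + 4·6 + 10)/6 = 36/6 = 6; σ²_G = ((10−2)/6)² = 1.778
te_H = (3 + 4·6 + 9)/6 = 36/6 = 6; σ²_H = ((9−3)/6)² = 1.000

Forward pass:
ES_A = 0; EF_A = 5
ES_B = 5; EF_B = 5+8 = 13
ES_C = 5; EF_C = 5+5 = 10
ES_D = 5; EF_D = 5+13 = 18
ES_E = 18; EF_E = 18+10 = 28
ES_F = max(EF_A=5, EF_C=10) = 10; EF_F = 10+6 = 16
ES_G = 18; EF_G = 18+6 = 24
ES_H = max(EF_B=13, EF_C=10, EF_E=28, EF_F=16, EF_G=24) = 28; EF_H = 28+6 = 34
Expected project duration μ = 34 days. Critical path: A → D → E → H.

Variance along critical path = 1.778 + 1.778 + 2.778 + 1.000 = 7.333; σ = √7.333 = 2.708 days.
Z = (37 − 34) / 2.708 = 1.108
P(T ≤ 37) = Φ(1.108) ≈ 0.866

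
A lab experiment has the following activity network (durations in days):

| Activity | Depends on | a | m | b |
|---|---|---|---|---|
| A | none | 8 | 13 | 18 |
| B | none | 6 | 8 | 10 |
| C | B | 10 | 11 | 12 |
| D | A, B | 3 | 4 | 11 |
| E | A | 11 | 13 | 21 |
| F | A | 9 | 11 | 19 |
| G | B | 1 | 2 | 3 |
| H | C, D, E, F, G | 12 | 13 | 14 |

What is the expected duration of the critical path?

40 days

te_A = (8 + 4·13 + 18)/6 = 78/6 = 13
te_B = (6 + 4·8 + 10)/6 = 48/6 = 8
te_C = (10 + 4·11 + 12)/6 = 66/6 = 11
te_D = (3 + 4·4 + 11)/6 = 30/6 = 5
te_E = (11 + 4·13 + 21)/6 = 84/6 = 14
te_F = (9 + 4·11 + 19)/6 = 72/6 = 12
te_G = (1 + 4·2 + 3)/6 = 12/6 = 2
te_H = (12 + 4·13 + 14)/6 = 78/6 = 13

Forward pass:
ES_A = 0; EF_A = 13
ES_B = 0; EF_B = 8
ES_C = 8; EF_C = 8+11 = 19
ES_D = max(EF_A=13, EF_B=8) = 13; EF_D = 13+5 = 18
ES_E = 13; EF_E = 13+14 = 27
ES_F = 13; EF_F = 13+12 = 25
ES_G = 8; EF_G = 8+2 = 10
ES_H = max(EF_C=19, EF_D=18, EF_E=27, EF_F=25, EF_G=10) = 27; EF_H = 27+13 = 40
Expected project duration μ = 40 days. Critical path: A → E → H.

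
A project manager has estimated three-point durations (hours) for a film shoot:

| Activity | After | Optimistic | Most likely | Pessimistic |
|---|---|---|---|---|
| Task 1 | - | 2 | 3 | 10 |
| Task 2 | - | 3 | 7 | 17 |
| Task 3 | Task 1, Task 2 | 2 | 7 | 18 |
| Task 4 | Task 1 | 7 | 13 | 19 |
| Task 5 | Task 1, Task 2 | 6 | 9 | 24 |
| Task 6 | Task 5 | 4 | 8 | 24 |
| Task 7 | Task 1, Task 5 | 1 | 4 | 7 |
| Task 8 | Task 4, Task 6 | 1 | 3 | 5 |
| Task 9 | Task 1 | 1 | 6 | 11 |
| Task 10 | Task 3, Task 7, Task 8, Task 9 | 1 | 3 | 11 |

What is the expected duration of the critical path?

te_Task 1 = (2 + 4·3 + 10)/6 = 24/6 = 4
te_Task 2 = (3 + 4·7 + 17)/6 = 48/6 = 8
te_Task 3 = (2 + 4·7 + 18)/6 = 48/6 = 8
te_Task 4 = (7 + 4·13 + 19)/6 = 78/6 = 13
te_Task 5 = (6 + 4·9 + 24)/6 = 66/6 = 11
te_Task 6 = (4 + 4·8 + 24)/6 = 60/6 = 10
te_Task 7 = (1 + 4·4 + 7)/6 = 24/6 = 4
te_Task 8 = (1 + 4·3 + 5)/6 = 18/6 = 3
te_Task 9 = (1 + 4·6 + 11)/6 = 36/6 = 6
te_Task 10 = (1 + 4·3 + 11)/6 = 24/6 = 4

Forward pass:
ES_Task 1 = 0; EF_Task 1 = 4
ES_Task 2 = 0; EF_Task 2 = 8
ES_Task 3 = max(EF_Task 1=4, EF_Task 2=8) = 8; EF_Task 3 = 8+8 = 16
ES_Task 4 = 4; EF_Task 4 = 4+13 = 17
ES_Task 5 = max(EF_Task 1=4, EF_Task 2=8) = 8; EF_Task 5 = 8+11 = 19
ES_Task 6 = 19; EF_Task 6 = 19+10 = 29
ES_Task 7 = max(EF_Task 1=4, EF_Task 5=19) = 19; EF_Task 7 = 19+4 = 23
ES_Task 8 = max(EF_Task 4=17, EF_Task 6=29) = 29; EF_Task 8 = 29+3 = 32
ES_Task 9 = 4; EF_Task 9 = 4+6 = 10
ES_Task 10 = max(EF_Task 3=16, EF_Task 7=23, EF_Task 8=32, EF_Task 9=10) = 32; EF_Task 10 = 32+4 = 36
Expected project duration μ = 36 hours. Critical path: Task 2 → Task 5 → Task 6 → Task 8 → Task 10.

36 hours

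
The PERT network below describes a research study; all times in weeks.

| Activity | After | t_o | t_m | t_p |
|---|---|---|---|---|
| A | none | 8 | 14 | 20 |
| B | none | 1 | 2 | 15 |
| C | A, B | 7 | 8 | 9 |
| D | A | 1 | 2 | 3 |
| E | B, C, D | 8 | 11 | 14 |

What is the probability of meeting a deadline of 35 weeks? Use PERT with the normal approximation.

0.812

te_A = (8 + 4·14 + 20)/6 = 84/6 = 14; σ²_A = ((20−8)/6)² = 4.000
te_B = (1 + 4·2 + 15)/6 = 24/6 = 4; σ²_B = ((15−1)/6)² = 5.444
te_C = (7 + 4·8 + 9)/6 = 48/6 = 8; σ²_C = ((9−7)/6)² = 0.111
te_D = (1 + 4·2 + 3)/6 = 12/6 = 2; σ²_D = ((3−1)/6)² = 0.111
te_E = (8 + 4·11 + 14)/6 = 66/6 = 11; σ²_E = ((14−8)/6)² = 1.000

Forward pass:
ES_A = 0; EF_A = 14
ES_B = 0; EF_B = 4
ES_C = max(EF_A=14, EF_B=4) = 14; EF_C = 14+8 = 22
ES_D = 14; EF_D = 14+2 = 16
ES_E = max(EF_B=4, EF_C=22, EF_D=16) = 22; EF_E = 22+11 = 33
Expected project duration μ = 33 weeks. Critical path: A → C → E.

Variance along critical path = 4.000 + 0.111 + 1.000 = 5.111; σ = √5.111 = 2.261 weeks.
Z = (35 − 33) / 2.261 = 0.885
P(T ≤ 35) = Φ(0.885) ≈ 0.812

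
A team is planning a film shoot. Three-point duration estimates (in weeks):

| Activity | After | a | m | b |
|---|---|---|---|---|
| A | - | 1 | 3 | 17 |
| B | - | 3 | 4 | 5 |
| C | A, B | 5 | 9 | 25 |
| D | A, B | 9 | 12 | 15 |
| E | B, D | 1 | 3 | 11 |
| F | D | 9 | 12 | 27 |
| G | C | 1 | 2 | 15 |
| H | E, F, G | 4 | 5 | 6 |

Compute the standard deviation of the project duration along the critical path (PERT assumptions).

4.15 weeks

te_A = (1 + 4·3 + 17)/6 = 30/6 = 5; σ²_A = ((17−1)/6)² = 7.111
te_B = (3 + 4·4 + 5)/6 = 24/6 = 4; σ²_B = ((5−3)/6)² = 0.111
te_C = (5 + 4·9 + 25)/6 = 66/6 = 11; σ²_C = ((25−5)/6)² = 11.111
te_D = (9 + 4·12 + 15)/6 = 72/6 = 12; σ²_D = ((15−9)/6)² = 1.000
te_E = (1 + 4·3 + 11)/6 = 24/6 = 4; σ²_E = ((11−1)/6)² = 2.778
te_F = (9 + 4·12 + 27)/6 = 84/6 = 14; σ²_F = ((27−9)/6)² = 9.000
te_G = (1 + 4·2 + 15)/6 = 24/6 = 4; σ²_G = ((15−1)/6)² = 5.444
te_H = (4 + 4·5 + 6)/6 = 30/6 = 5; σ²_H = ((6−4)/6)² = 0.111

Forward pass:
ES_A = 0; EF_A = 5
ES_B = 0; EF_B = 4
ES_C = max(EF_A=5, EF_B=4) = 5; EF_C = 5+11 = 16
ES_D = max(EF_A=5, EF_B=4) = 5; EF_D = 5+12 = 17
ES_E = max(EF_B=4, EF_D=17) = 17; EF_E = 17+4 = 21
ES_F = 17; EF_F = 17+14 = 31
ES_G = 16; EF_G = 16+4 = 20
ES_H = max(EF_E=21, EF_F=31, EF_G=20) = 31; EF_H = 31+5 = 36
Expected project duration μ = 36 weeks. Critical path: A → D → F → H.

Variance along critical path = 7.111 + 1.000 + 9.000 + 0.111 = 17.222
σ = √17.222 = 4.150 weeks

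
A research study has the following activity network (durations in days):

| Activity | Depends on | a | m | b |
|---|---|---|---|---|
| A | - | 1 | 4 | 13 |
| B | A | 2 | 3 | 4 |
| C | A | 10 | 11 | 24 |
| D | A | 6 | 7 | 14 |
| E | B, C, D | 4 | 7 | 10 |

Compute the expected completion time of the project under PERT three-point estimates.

te_A = (1 + 4·4 + 13)/6 = 30/6 = 5
te_B = (2 + 4·3 + 4)/6 = 18/6 = 3
te_C = (10 + 4·11 + 24)/6 = 78/6 = 13
te_D = (6 + 4·7 + 14)/6 = 48/6 = 8
te_E = (4 + 4·7 + 10)/6 = 42/6 = 7

Forward pass:
ES_A = 0; EF_A = 5
ES_B = 5; EF_B = 5+3 = 8
ES_C = 5; EF_C = 5+13 = 18
ES_D = 5; EF_D = 5+8 = 13
ES_E = max(EF_B=8, EF_C=18, EF_D=13) = 18; EF_E = 18+7 = 25
Expected project duration μ = 25 days. Critical path: A → C → E.

25 days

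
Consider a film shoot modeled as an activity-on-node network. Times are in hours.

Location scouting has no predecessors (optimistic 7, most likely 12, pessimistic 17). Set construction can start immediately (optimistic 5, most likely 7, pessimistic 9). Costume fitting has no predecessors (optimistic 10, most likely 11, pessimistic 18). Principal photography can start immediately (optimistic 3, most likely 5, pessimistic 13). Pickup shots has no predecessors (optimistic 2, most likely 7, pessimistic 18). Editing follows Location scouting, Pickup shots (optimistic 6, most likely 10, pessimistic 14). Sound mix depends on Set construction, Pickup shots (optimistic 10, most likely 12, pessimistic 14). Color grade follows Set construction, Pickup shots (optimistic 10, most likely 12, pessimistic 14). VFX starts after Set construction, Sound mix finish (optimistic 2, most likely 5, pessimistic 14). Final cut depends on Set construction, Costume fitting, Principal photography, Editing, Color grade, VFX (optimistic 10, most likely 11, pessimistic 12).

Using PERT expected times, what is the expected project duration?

37 hours

te_Location scouting = (7 + 4·12 + 17)/6 = 72/6 = 12
te_Set construction = (5 + 4·7 + 9)/6 = 42/6 = 7
te_Costume fitting = (10 + 4·11 + 18)/6 = 72/6 = 12
te_Principal photography = (3 + 4·5 + 13)/6 = 36/6 = 6
te_Pickup shots = (2 + 4·7 + 18)/6 = 48/6 = 8
te_Editing = (6 + 4·10 + 14)/6 = 60/6 = 10
te_Sound mix = (10 + 4·12 + 14)/6 = 72/6 = 12
te_Color grade = (10 + 4·12 + 14)/6 = 72/6 = 12
te_VFX = (2 + 4·5 + 14)/6 = 36/6 = 6
te_Final cut = (10 + 4·11 + 12)/6 = 66/6 = 11

Forward pass:
ES_Location scouting = 0; EF_Location scouting = 12
ES_Set construction = 0; EF_Set construction = 7
ES_Costume fitting = 0; EF_Costume fitting = 12
ES_Principal photography = 0; EF_Principal photography = 6
ES_Pickup shots = 0; EF_Pickup shots = 8
ES_Editing = max(EF_Location scouting=12, EF_Pickup shots=8) = 12; EF_Editing = 12+10 = 22
ES_Sound mix = max(EF_Set construction=7, EF_Pickup shots=8) = 8; EF_Sound mix = 8+12 = 20
ES_Color grade = max(EF_Set construction=7, EF_Pickup shots=8) = 8; EF_Color grade = 8+12 = 20
ES_VFX = max(EF_Set construction=7, EF_Sound mix=20) = 20; EF_VFX = 20+6 = 26
ES_Final cut = max(EF_Set construction=7, EF_Costume fitting=12, EF_Principal photography=6, EF_Editing=22, EF_Color grade=20, EF_VFX=26) = 26; EF_Final cut = 26+11 = 37
Expected project duration μ = 37 hours. Critical path: Pickup shots → Sound mix → VFX → Final cut.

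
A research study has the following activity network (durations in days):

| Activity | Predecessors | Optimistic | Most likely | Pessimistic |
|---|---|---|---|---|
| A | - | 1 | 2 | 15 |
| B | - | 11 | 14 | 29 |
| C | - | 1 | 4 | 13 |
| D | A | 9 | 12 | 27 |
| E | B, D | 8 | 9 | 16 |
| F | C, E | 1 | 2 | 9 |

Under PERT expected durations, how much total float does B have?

2 days

te_A = (1 + 4·2 + 15)/6 = 24/6 = 4
te_B = (11 + 4·14 + 29)/6 = 96/6 = 16
te_C = (1 + 4·4 + 13)/6 = 30/6 = 5
te_D = (9 + 4·12 + 27)/6 = 84/6 = 14
te_E = (8 + 4·9 + 16)/6 = 60/6 = 10
te_F = (1 + 4·2 + 9)/6 = 18/6 = 3

Forward pass:
ES_A = 0; EF_A = 4
ES_B = 0; EF_B = 16
ES_C = 0; EF_C = 5
ES_D = 4; EF_D = 4+14 = 18
ES_E = max(EF_B=16, EF_D=18) = 18; EF_E = 18+10 = 28
ES_F = max(EF_C=5, EF_E=28) = 28; EF_F = 28+3 = 31
Expected project duration μ = 31 days. Critical path: A → D → E → F.

Backward pass:
LF_F = 31; LS_F = 31−3 = 28
LF_E = LS_F = 28; LS_E = 28−10 = 18
LF_D = LS_E = 18; LS_D = 18−14 = 4
LF_C = LS_F = 28; LS_C = 28−5 = 23
LF_B = LS_E = 18; LS_B = 18−16 = 2
LF_A = LS_D = 4; LS_A = 4−4 = 0
Slack_B = LS_B − ES_B = 2 − 0 = 2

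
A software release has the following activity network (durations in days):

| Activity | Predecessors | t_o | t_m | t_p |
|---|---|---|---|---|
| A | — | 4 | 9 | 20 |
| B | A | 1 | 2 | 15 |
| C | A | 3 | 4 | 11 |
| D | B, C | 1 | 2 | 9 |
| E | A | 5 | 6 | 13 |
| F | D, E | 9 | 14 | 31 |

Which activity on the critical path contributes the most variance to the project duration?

F

te_A = (4 + 4·9 + 20)/6 = 60/6 = 10; σ²_A = ((20−4)/6)² = 7.111
te_B = (1 + 4·2 + 15)/6 = 24/6 = 4; σ²_B = ((15−1)/6)² = 5.444
te_C = (3 + 4·4 + 11)/6 = 30/6 = 5; σ²_C = ((11−3)/6)² = 1.778
te_D = (1 + 4·2 + 9)/6 = 18/6 = 3; σ²_D = ((9−1)/6)² = 1.778
te_E = (5 + 4·6 + 13)/6 = 42/6 = 7; σ²_E = ((13−5)/6)² = 1.778
te_F = (9 + 4·14 + 31)/6 = 96/6 = 16; σ²_F = ((31−9)/6)² = 13.444

Forward pass:
ES_A = 0; EF_A = 10
ES_B = 10; EF_B = 10+4 = 14
ES_C = 10; EF_C = 10+5 = 15
ES_D = max(EF_B=14, EF_C=15) = 15; EF_D = 15+3 = 18
ES_E = 10; EF_E = 10+7 = 17
ES_F = max(EF_D=18, EF_E=17) = 18; EF_F = 18+16 = 34
Expected project duration μ = 34 days. Critical path: A → C → D → F.

Variances on critical path: σ²_A=7.111, σ²_C=1.778, σ²_D=1.778, σ²_F=13.444.
Largest is σ²_F = 13.444.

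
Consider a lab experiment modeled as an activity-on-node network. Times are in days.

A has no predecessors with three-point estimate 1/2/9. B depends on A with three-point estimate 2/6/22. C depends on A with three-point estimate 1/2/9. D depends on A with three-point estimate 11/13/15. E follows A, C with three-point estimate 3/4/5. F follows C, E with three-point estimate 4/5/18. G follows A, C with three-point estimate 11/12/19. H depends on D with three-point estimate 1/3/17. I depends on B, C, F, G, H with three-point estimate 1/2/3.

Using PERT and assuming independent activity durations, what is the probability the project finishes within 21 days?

0.258

te_A = (1 + 4·2 + 9)/6 = 18/6 = 3; σ²_A = ((9−1)/6)² = 1.778
te_B = (2 + 4·6 + 22)/6 = 48/6 = 8; σ²_B = ((22−2)/6)² = 11.111
te_C = (1 + 4·2 + 9)/6 = 18/6 = 3; σ²_C = ((9−1)/6)² = 1.778
te_D = (11 + 4·13 + 15)/6 = 78/6 = 13; σ²_D = ((15−11)/6)² = 0.444
te_E = (3 + 4·4 + 5)/6 = 24/6 = 4; σ²_E = ((5−3)/6)² = 0.111
te_F = (4 + 4·5 + 18)/6 = 42/6 = 7; σ²_F = ((18−4)/6)² = 5.444
te_G = (11 + 4·12 + 19)/6 = 78/6 = 13; σ²_G = ((19−11)/6)² = 1.778
te_H = (1 + 4·3 + 17)/6 = 30/6 = 5; σ²_H = ((17−1)/6)² = 7.111
te_I = (1 + 4·2 + 3)/6 = 12/6 = 2; σ²_I = ((3−1)/6)² = 0.111

Forward pass:
ES_A = 0; EF_A = 3
ES_B = 3; EF_B = 3+8 = 11
ES_C = 3; EF_C = 3+3 = 6
ES_D = 3; EF_D = 3+13 = 16
ES_E = max(EF_A=3, EF_C=6) = 6; EF_E = 6+4 = 10
ES_F = max(EF_C=6, EF_E=10) = 10; EF_F = 10+7 = 17
ES_G = max(EF_A=3, EF_C=6) = 6; EF_G = 6+13 = 19
ES_H = 16; EF_H = 16+5 = 21
ES_I = max(EF_B=11, EF_C=6, EF_F=17, EF_G=19, EF_H=21) = 21; EF_I = 21+2 = 23
Expected project duration μ = 23 days. Critical path: A → D → H → I.

Variance along critical path = 1.778 + 0.444 + 7.111 + 0.111 = 9.444; σ = √9.444 = 3.073 days.
Z = (21 − 23) / 3.073 = -0.651
P(T ≤ 21) = Φ(-0.651) ≈ 0.258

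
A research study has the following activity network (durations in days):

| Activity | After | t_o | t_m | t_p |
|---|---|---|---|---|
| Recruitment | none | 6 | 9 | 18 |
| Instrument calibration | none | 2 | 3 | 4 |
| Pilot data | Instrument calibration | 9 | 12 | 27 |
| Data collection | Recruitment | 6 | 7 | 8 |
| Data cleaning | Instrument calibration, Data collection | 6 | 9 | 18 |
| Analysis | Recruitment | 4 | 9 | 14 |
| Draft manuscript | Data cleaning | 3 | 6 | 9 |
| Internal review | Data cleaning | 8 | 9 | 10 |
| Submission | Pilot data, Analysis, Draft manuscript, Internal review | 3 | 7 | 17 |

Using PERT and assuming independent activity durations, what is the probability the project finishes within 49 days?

te_Recruitment = (6 + 4·9 + 18)/6 = 60/6 = 10; σ²_Recruitment = ((18−6)/6)² = 4.000
te_Instrument calibration = (2 + 4·3 + 4)/6 = 18/6 = 3; σ²_Instrument calibration = ((4−2)/6)² = 0.111
te_Pilot data = (9 + 4·12 + 27)/6 = 84/6 = 14; σ²_Pilot data = ((27−9)/6)² = 9.000
te_Data collection = (6 + 4·7 + 8)/6 = 42/6 = 7; σ²_Data collection = ((8−6)/6)² = 0.111
te_Data cleaning = (6 + 4·9 + 18)/6 = 60/6 = 10; σ²_Data cleaning = ((18−6)/6)² = 4.000
te_Analysis = (4 + 4·9 + 14)/6 = 54/6 = 9; σ²_Analysis = ((14−4)/6)² = 2.778
te_Draft manuscript = (3 + 4·6 + 9)/6 = 36/6 = 6; σ²_Draft manuscript = ((9−3)/6)² = 1.000
te_Internal review = (8 + 4·9 + 10)/6 = 54/6 = 9; σ²_Internal review = ((10−8)/6)² = 0.111
te_Submission = (3 + 4·7 + 17)/6 = 48/6 = 8; σ²_Submission = ((17−3)/6)² = 5.444

Forward pass:
ES_Recruitment = 0; EF_Recruitment = 10
ES_Instrument calibration = 0; EF_Instrument calibration = 3
ES_Pilot data = 3; EF_Pilot data = 3+14 = 17
ES_Data collection = 10; EF_Data collection = 10+7 = 17
ES_Data cleaning = max(EF_Instrument calibration=3, EF_Data collection=17) = 17; EF_Data cleaning = 17+10 = 27
ES_Analysis = 10; EF_Analysis = 10+9 = 19
ES_Draft manuscript = 27; EF_Draft manuscript = 27+6 = 33
ES_Internal review = 27; EF_Internal review = 27+9 = 36
ES_Submission = max(EF_Pilot data=17, EF_Analysis=19, EF_Draft manuscript=33, EF_Internal review=36) = 36; EF_Submission = 36+8 = 44
Expected project duration μ = 44 days. Critical path: Recruitment → Data collection → Data cleaning → Internal review → Submission.

Variance along critical path = 4.000 + 0.111 + 4.000 + 0.111 + 5.444 = 13.667; σ = √13.667 = 3.697 days.
Z = (49 − 44) / 3.697 = 1.353
P(T ≤ 49) = Φ(1.353) ≈ 0.912

0.912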